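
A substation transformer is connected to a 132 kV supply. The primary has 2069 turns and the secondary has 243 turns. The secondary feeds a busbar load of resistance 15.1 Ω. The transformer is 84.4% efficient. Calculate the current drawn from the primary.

I_p ≈ 143 A

V_s = 132000 × 243/2069 = 15503 V.
I_s = V_s/R = 15503/15.1 = 1026.7 A.
P_out = V_s I_s = 15503 × 1026.7 = 1.5917×10^7 W.
P_in = P_out/η = 1.5917×10^7/0.844 = 1.8859×10^7 W.
I_p = P_in/V_p = 1.8859×10^7/132000 = 143 A.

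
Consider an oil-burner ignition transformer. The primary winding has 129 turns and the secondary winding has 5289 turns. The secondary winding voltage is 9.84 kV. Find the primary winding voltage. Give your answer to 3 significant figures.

V_p/V_s = N_p/N_s, so V_p = 9840 × 129/5289 = 240 V.

V_p ≈ 240 V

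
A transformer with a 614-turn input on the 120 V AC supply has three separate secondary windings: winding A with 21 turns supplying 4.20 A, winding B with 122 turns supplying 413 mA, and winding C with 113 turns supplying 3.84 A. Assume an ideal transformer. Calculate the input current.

I_in ≈ 0.932 A

V_A = 120 × 21/614 = 4.1042 V; V_B = 120 × 122/614 = 23.844 V; V_C = 120 × 113/614 = 22.085 V.
P_out = V_A I_A + V_B I_B + V_C I_C = 4.1042×4.20 + 23.844×0.413 + 22.085×3.84 = 17.238 + 9.8474 + 84.805 = 111.89 W.
Ideal ⇒ P_in = P_out, so I_in = P_out/V_in = 111.89/120 = 0.932 A.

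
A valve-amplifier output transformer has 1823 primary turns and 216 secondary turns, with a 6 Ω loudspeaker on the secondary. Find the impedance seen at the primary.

Z_p = (N_p/N_s)² × Z_s = (1823/216)² × 6 = 427 Ω.

Z_p ≈ 427 Ω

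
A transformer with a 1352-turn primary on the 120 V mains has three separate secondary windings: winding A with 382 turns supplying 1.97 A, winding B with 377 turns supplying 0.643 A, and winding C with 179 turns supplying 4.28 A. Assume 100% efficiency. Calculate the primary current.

V_A = 120 × 382/1352 = 33.905 V; V_B = 120 × 377/1352 = 33.462 V; V_C = 120 × 179/1352 = 15.888 V.
P_out = V_A I_A + V_B I_B + V_C I_C = 33.905×1.97 + 33.462×0.643 + 15.888×4.28 = 66.793 + 21.516 + 67.999 = 156.31 W.
Ideal ⇒ P_in = P_out, so I_p = P_out/V_p = 156.31/120 = 1.30 A.

I_p ≈ 1.30 A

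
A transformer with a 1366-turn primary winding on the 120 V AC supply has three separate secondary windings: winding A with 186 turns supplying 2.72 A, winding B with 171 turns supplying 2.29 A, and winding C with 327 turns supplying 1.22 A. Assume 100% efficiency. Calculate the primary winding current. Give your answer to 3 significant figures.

I_p ≈ 0.949 A

V_A = 120 × 186/1366 = 16.340 V; V_B = 120 × 171/1366 = 15.022 V; V_C = 120 × 327/1366 = 28.726 V.
P_out = V_A I_A + V_B I_B + V_C I_C = 16.340×2.72 + 15.022×2.29 + 28.726×1.22 = 44.444 + 34.400 + 35.046 = 113.89 W.
Ideal ⇒ P_in = P_out, so I_p = P_out/V_p = 113.89/120 = 0.949 A.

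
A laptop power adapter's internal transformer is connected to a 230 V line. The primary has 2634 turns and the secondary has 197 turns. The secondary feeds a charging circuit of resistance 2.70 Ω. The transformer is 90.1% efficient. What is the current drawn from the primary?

I_p ≈ 0.529 A

V_s = 230 × 197/2634 = 17.202 V.
I_s = V_s/R = 17.202/2.70 = 6.3711 A.
P_out = V_s I_s = 17.202 × 6.3711 = 109.60 W.
P_in = P_out/η = 109.60/0.901 = 121.64 W.
I_p = P_in/V_p = 121.64/230 = 0.529 A.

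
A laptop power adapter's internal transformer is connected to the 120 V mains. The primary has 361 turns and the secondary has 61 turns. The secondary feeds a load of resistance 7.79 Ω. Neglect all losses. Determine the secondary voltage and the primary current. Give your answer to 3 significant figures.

V_s ≈ 20.3 V, I_p ≈ 0.440 A

V_s = V_p × N_s/N_p = 120 × 61/361 = 20.277 V.
I_s = V_s/R = 20.277/7.79 = 2.6030 A.
I_p = I_s × N_s/N_p = 2.6030 × 61/361 = 0.440 A.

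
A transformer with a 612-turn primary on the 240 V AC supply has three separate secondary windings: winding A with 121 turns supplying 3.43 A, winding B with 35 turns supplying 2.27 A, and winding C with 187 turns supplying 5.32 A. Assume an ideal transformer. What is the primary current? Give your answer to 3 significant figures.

I_p ≈ 2.43 A

V_A = 240 × 121/612 = 47.451 V; V_B = 240 × 35/612 = 13.725 V; V_C = 240 × 187/612 = 73.333 V.
P_out = V_A I_A + V_B I_B + V_C I_C = 47.451×3.43 + 13.725×2.27 + 73.333×5.32 = 162.76 + 31.157 + 390.13 = 584.05 W.
Ideal ⇒ P_in = P_out, so I_p = P_out/V_p = 584.05/240 = 2.43 A.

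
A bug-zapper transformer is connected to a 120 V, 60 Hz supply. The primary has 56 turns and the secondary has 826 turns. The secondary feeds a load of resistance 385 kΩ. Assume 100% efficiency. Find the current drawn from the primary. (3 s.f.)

I_p ≈ 0.0678 A

V_s = V_p × N_s/N_p = 120 × 826/56 = 1770.0 V.
I_s = V_s/R = 1770.0/385000 = 0.0045974 A.
For an ideal transformer I_p N_p = I_s N_s, so I_p = 0.0045974 × 826/56 = 0.0678 A.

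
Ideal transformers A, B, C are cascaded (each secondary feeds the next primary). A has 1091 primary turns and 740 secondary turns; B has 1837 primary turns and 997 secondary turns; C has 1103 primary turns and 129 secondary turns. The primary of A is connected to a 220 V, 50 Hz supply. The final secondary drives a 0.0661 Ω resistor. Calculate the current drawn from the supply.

Secondary of A: V = 220.00 × 740/1091 = 149.22 V.
Secondary of B: V = 149.22 × 997/1837 = 80.987 V.
Secondary of C: V = 80.987 × 129/1103 = 9.4717 V.
I_load = 9.4717/0.0661 = 143.29 A, so P_out = 9.4717 × 143.29 = 1357.2 W.
All ideal ⇒ P_in = P_out, so I_supply = 1357.2/220 = 6.17 A.

I_supply ≈ 6.17 A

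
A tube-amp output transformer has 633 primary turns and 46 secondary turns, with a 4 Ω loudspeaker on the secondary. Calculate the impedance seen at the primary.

Z_p = (N_p/N_s)² × Z_s = (633/46)² × 4 = 757 Ω.

Z_p ≈ 757 Ω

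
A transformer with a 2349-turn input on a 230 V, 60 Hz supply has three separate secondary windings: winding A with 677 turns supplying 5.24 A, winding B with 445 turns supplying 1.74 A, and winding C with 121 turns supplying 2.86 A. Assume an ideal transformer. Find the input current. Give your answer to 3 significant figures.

I_in ≈ 1.99 A

V_A = 230 × 677/2349 = 66.288 V; V_B = 230 × 445/2349 = 43.572 V; V_C = 230 × 121/2349 = 11.848 V.
P_out = V_A I_A + V_B I_B + V_C I_C = 66.288×5.24 + 43.572×1.74 + 11.848×2.86 = 347.35 + 75.815 + 33.884 = 457.05 W.
Ideal ⇒ P_in = P_out, so I_in = P_out/V_in = 457.05/230 = 1.99 A.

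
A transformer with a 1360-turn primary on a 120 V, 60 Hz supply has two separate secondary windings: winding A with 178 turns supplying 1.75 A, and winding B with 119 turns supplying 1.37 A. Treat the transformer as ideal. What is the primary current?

I_p ≈ 0.349 A

V_A = 120 × 178/1360 = 15.706 V; V_B = 120 × 119/1360 = 10.500 V.
P_out = V_A I_A + V_B I_B = 15.706×1.75 + 10.500×1.37 = 27.485 + 14.385 = 41.870 W.
Ideal ⇒ P_in = P_out, so I_p = P_out/V_p = 41.870/120 = 0.349 A.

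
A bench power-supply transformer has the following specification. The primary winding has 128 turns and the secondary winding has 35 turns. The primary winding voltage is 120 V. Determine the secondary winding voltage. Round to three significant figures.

V_s/V_p = N_s/N_p, so V_s = 120 × 35/128 = 32.8 V.

V_s ≈ 32.8 V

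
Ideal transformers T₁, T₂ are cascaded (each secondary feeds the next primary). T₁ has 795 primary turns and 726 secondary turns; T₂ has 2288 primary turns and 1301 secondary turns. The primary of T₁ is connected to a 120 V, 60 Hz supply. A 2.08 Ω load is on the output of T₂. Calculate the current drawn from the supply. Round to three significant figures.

After T₁: V = 120.00 × 726/795 = 109.58 V.
After T₂: V = 109.58 × 1301/2288 = 62.312 V.
I_load = 62.312/2.08 = 29.958 A, so P_out = 62.312 × 29.958 = 1866.7 W.
All ideal ⇒ P_in = P_out, so I_supply = 1866.7/120 = 15.6 A.

I_supply ≈ 15.6 A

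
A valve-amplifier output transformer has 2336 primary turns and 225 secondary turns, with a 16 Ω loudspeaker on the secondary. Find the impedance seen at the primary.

Z_p ≈ 1720 Ω

Z_p = (N_p/N_s)² × Z_s = (2336/225)² × 16 = 1720 Ω.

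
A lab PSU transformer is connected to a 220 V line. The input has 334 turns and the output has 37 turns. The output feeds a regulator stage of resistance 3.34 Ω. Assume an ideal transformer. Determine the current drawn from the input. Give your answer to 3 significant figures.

V_out = V_in × N_out/N_in = 220 × 37/334 = 24.371 V.
I_out = V_out/R = 24.371/3.34 = 7.2968 A.
For an ideal transformer I_in N_in = I_out N_out, so I_in = 7.2968 × 37/334 = 0.808 A.

I_in ≈ 0.808 A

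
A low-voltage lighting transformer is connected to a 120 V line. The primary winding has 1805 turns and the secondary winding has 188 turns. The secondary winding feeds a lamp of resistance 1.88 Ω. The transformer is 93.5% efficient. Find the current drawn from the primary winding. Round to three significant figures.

I_p ≈ 0.741 A

V_s = 120 × 188/1805 = 12.499 V.
I_s = V_s/R = 12.499/1.88 = 6.6482 A.
P_out = V_s I_s = 12.499 × 6.6482 = 83.093 W.
P_in = P_out/η = 83.093/0.935 = 88.870 W.
I_p = P_in/V_p = 88.870/120 = 0.741 A.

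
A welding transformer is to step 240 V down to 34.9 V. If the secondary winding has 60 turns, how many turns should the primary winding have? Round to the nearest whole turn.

N_p = 413 turns

N_p/N_s = V_p/V_s, so N_p = 60 × 240/34.9 = 412.6 ≈ 413 turns.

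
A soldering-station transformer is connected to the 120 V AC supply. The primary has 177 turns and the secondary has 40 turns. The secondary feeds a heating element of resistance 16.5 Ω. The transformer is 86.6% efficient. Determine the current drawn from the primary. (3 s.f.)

V_s = 120 × 40/177 = 27.119 V.
I_s = V_s/R = 27.119/16.5 = 1.6436 A.
P_out = V_s I_s = 27.119 × 1.6436 = 44.571 W.
P_in = P_out/η = 44.571/0.866 = 51.468 W.
I_p = P_in/V_p = 51.468/120 = 0.429 A.

I_p ≈ 0.429 A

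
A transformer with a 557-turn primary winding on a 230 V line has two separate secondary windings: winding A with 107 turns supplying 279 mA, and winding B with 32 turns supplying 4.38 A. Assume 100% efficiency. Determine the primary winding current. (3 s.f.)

V_A = 230 × 107/557 = 44.183 V; V_B = 230 × 32/557 = 13.214 V.
P_out = V_A I_A + V_B I_B = 44.183×0.279 + 13.214×4.38 = 12.327 + 57.876 = 70.203 W.
Ideal ⇒ P_in = P_out, so I_p = P_out/V_p = 70.203/230 = 0.305 A.

I_p ≈ 0.305 A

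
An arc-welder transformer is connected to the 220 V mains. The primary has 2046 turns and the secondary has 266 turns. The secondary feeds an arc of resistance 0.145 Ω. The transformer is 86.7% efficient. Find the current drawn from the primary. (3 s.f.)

I_p ≈ 29.6 A

V_s = 220 × 266/2046 = 28.602 V.
I_s = V_s/R = 28.602/0.145 = 197.26 A.
P_out = V_s I_s = 28.602 × 197.26 = 5642.0 W.
P_in = P_out/η = 5642.0/0.867 = 6507.4 W.
I_p = P_in/V_p = 6507.4/220 = 29.6 A.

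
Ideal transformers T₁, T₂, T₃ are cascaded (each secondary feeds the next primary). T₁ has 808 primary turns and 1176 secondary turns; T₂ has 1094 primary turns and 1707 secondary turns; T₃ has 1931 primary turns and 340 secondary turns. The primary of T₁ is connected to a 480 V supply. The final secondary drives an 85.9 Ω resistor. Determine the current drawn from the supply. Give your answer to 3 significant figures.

After T₁: V = 480.00 × 1176/808 = 698.61 V.
After T₂: V = 698.61 × 1707/1094 = 1090.1 V.
After T₃: V = 1090.1 × 340/1931 = 191.93 V.
I_load = 191.93/85.9 = 2.2344 A, so P_out = 191.93 × 2.2344 = 428.85 W.
All ideal ⇒ P_in = P_out, so I_supply = 428.85/480 = 0.893 A.

I_supply ≈ 0.893 A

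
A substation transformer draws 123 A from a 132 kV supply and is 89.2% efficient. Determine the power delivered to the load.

P_out ≈ 1.45×10^7 W

P_in = V_p I_p = 132000 × 123 = 1.6236×10^7 W.
P_out = η P_in = 0.892 × 1.6236×10^7 = 1.45×10^7 W.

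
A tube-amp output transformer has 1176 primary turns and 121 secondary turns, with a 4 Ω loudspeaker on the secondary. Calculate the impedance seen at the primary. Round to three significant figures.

Z_p = (N_p/N_s)² × Z_s = (1176/121)² × 4 = 378 Ω.

Z_p ≈ 378 Ω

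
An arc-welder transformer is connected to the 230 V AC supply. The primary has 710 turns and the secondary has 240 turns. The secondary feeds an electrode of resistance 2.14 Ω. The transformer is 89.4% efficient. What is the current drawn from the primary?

I_p ≈ 13.7 A

V_s = 230 × 240/710 = 77.746 V.
I_s = V_s/R = 77.746/2.14 = 36.330 A.
P_out = V_s I_s = 77.746 × 36.330 = 2824.5 W.
P_in = P_out/η = 2824.5/0.894 = 3159.4 W.
I_p = P_in/V_p = 3159.4/230 = 13.7 A.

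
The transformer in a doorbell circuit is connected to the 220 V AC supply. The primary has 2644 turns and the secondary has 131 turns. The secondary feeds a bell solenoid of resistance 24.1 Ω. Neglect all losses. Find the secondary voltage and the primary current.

V_s = V_p × N_s/N_p = 220 × 131/2644 = 10.900 V.
I_s = V_s/R = 10.900/24.1 = 0.45229 A.
I_p = I_s × N_s/N_p = 0.45229 × 131/2644 = 0.0224 A.

V_s ≈ 10.9 V, I_p ≈ 0.0224 A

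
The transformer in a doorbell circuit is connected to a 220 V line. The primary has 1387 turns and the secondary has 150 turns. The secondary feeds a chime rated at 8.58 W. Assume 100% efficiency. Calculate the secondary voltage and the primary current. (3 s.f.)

V_s ≈ 23.8 V, I_p ≈ 0.0390 A

V_s = V_p × N_s/N_p = 220 × 150/1387 = 23.792 V.
I_s = P/V_s = 8.58/23.792 = 0.36062 A.
I_p = I_s × N_s/N_p = 0.36062 × 150/1387 = 0.0390 A.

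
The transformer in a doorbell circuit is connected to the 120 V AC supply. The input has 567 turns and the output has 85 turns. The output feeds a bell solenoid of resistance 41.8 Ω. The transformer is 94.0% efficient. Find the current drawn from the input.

I_in ≈ 0.0686 A

V_out = 120 × 85/567 = 17.989 V.
I_out = V_out/R = 17.989/41.8 = 0.43037 A.
P_out = V_out I_out = 17.989 × 0.43037 = 7.7421 W.
P_in = P_out/η = 7.7421/0.940 = 8.2363 W.
I_in = P_in/V_in = 8.2363/120 = 0.0686 A.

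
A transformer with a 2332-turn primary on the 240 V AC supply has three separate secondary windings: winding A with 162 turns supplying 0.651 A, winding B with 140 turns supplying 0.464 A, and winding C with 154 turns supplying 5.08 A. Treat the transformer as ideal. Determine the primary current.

V_A = 240 × 162/2332 = 16.672 V; V_B = 240 × 140/2332 = 14.408 V; V_C = 240 × 154/2332 = 15.849 V.
P_out = V_A I_A + V_B I_B + V_C I_C = 16.672×0.651 + 14.408×0.464 + 15.849×5.08 = 10.854 + 6.6854 + 80.513 = 98.052 W.
Ideal ⇒ P_in = P_out, so I_p = P_out/V_p = 98.052/240 = 0.409 A.

I_p ≈ 0.409 A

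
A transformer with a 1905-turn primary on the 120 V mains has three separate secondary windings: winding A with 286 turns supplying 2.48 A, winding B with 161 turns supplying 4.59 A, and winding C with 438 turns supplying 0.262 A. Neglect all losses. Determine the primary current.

V_A = 120 × 286/1905 = 18.016 V; V_B = 120 × 161/1905 = 10.142 V; V_C = 120 × 438/1905 = 27.591 V.
P_out = V_A I_A + V_B I_B + V_C I_C = 18.016×2.48 + 10.142×4.59 + 27.591×0.262 = 44.679 + 46.551 + 7.2287 = 98.458 W.
Ideal ⇒ P_in = P_out, so I_p = P_out/V_p = 98.458/120 = 0.820 A.

I_p ≈ 0.820 A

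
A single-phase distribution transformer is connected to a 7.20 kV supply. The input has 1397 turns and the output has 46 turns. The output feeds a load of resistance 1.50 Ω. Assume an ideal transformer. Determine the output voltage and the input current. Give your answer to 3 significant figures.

V_out = V_in × N_out/N_in = 7200 × 46/1397 = 237.08 V.
I_out = V_out/R = 237.08/1.50 = 158.05 A.
I_in = I_out × N_out/N_in = 158.05 × 46/1397 = 5.20 A.

V_out ≈ 237 V, I_in ≈ 5.20 A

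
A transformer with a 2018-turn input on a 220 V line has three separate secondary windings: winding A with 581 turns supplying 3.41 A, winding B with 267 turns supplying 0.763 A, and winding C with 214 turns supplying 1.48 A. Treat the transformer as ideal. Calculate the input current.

V_A = 220 × 581/2018 = 63.340 V; V_B = 220 × 267/2018 = 29.108 V; V_C = 220 × 214/2018 = 23.330 V.
P_out = V_A I_A + V_B I_B + V_C I_C = 63.340×3.41 + 29.108×0.763 + 23.330×1.48 = 215.99 + 22.209 + 34.528 = 272.73 W.
Ideal ⇒ P_in = P_out, so I_in = P_out/V_in = 272.73/220 = 1.24 A.

I_in ≈ 1.24 A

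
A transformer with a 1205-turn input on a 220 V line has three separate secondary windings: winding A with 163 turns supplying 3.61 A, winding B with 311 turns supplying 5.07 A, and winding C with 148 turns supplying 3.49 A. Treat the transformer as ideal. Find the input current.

I_in ≈ 2.23 A

V_A = 220 × 163/1205 = 29.759 V; V_B = 220 × 311/1205 = 56.780 V; V_C = 220 × 148/1205 = 27.021 V.
P_out = V_A I_A + V_B I_B + V_C I_C = 29.759×3.61 + 56.780×5.07 + 27.021×3.49 = 107.43 + 287.88 + 94.302 = 489.61 W.
Ideal ⇒ P_in = P_out, so I_in = P_out/V_in = 489.61/220 = 2.23 A.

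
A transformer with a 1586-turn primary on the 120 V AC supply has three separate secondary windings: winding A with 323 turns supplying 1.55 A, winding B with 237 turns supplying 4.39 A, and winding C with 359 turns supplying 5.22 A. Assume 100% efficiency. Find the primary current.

V_A = 120 × 323/1586 = 24.439 V; V_B = 120 × 237/1586 = 17.932 V; V_C = 120 × 359/1586 = 27.163 V.
P_out = V_A I_A + V_B I_B + V_C I_C = 24.439×1.55 + 17.932×4.39 + 27.163×5.22 = 37.880 + 78.721 + 141.79 = 258.39 W.
Ideal ⇒ P_in = P_out, so I_p = P_out/V_p = 258.39/120 = 2.15 A.

I_p ≈ 2.15 A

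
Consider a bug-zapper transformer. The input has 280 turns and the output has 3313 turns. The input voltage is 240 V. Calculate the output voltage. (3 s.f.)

V_out/V_in = N_out/N_in, so V_out = 240 × 3313/280 = 2840 V.

V_out ≈ 2840 V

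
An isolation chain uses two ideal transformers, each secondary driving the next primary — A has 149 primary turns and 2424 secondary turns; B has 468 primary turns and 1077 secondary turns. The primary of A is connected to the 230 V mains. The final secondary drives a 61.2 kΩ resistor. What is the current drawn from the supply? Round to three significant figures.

I_supply ≈ 5.27 A

Secondary of A: V = 230.00 × 2424/149 = 3741.7 V.
Secondary of B: V = 3741.7 × 1077/468 = 8610.8 V.
I_load = 8610.8/61200 = 0.14070 A, so P_out = 8610.8 × 0.14070 = 1211.5 W.
All ideal ⇒ P_in = P_out, so I_supply = 1211.5/230 = 5.27 A.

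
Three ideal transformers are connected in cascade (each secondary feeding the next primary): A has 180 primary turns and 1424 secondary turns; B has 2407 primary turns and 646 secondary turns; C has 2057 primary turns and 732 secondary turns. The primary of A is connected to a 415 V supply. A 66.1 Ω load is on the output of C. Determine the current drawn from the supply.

Secondary of A: V = 415.00 × 1424/180 = 3283.1 V.
Secondary of B: V = 3283.1 × 646/2407 = 881.13 V.
Secondary of C: V = 881.13 × 732/2057 = 313.56 V.
I_load = 313.56/66.1 = 4.7437 A, so P_out = 313.56 × 4.7437 = 1487.4 W.
All ideal ⇒ P_in = P_out, so I_supply = 1487.4/415 = 3.58 A.

I_supply ≈ 3.58 A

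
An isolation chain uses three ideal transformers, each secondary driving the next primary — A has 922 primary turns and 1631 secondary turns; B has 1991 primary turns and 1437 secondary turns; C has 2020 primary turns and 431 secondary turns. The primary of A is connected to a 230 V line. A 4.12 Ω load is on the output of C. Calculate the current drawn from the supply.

I_supply ≈ 4.14 A

After A: V = 230.00 × 1631/922 = 406.87 V.
After B: V = 406.87 × 1437/1991 = 293.65 V.
After C: V = 293.65 × 431/2020 = 62.656 V.
I_load = 62.656/4.12 = 15.208 A, so P_out = 62.656 × 15.208 = 952.86 W.
All ideal ⇒ P_in = P_out, so I_supply = 952.86/230 = 4.14 A.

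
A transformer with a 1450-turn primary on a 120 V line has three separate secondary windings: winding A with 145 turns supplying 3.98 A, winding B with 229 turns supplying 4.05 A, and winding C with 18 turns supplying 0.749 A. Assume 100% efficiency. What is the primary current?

I_p ≈ 1.05 A

V_A = 120 × 145/1450 = 12.000 V; V_B = 120 × 229/1450 = 18.952 V; V_C = 120 × 18/1450 = 1.4897 V.
P_out = V_A I_A + V_B I_B + V_C I_C = 12.000×3.98 + 18.952×4.05 + 1.4897×0.749 = 47.760 + 76.754 + 1.1158 = 125.63 W.
Ideal ⇒ P_in = P_out, so I_p = P_out/V_p = 125.63/120 = 1.05 A.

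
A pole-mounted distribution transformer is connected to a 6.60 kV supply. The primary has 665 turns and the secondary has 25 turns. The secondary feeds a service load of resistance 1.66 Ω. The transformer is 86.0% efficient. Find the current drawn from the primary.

V_s = 6600 × 25/665 = 248.12 V.
I_s = V_s/R = 248.12/1.66 = 149.47 A.
P_out = V_s I_s = 248.12 × 149.47 = 37087 W.
P_in = P_out/η = 37087/0.860 = 43124 W.
I_p = P_in/V_p = 43124/6600 = 6.53 A.

I_p ≈ 6.53 A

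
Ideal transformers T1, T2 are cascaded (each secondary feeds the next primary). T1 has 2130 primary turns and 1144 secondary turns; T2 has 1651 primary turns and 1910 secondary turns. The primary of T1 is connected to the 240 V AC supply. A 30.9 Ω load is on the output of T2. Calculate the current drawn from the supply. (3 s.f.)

I_supply ≈ 3.00 A

Secondary of T1: V = 240.00 × 1144/2130 = 128.90 V.
Secondary of T2: V = 128.90 × 1910/1651 = 149.12 V.
I_load = 149.12/30.9 = 4.8260 A, so P_out = 149.12 × 4.8260 = 719.66 W.
All ideal ⇒ P_in = P_out, so I_supply = 719.66/240 = 3.00 A.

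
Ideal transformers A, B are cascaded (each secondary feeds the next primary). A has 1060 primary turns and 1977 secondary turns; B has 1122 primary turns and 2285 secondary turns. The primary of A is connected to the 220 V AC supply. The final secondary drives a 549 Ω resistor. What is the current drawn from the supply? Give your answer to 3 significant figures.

I_supply ≈ 5.78 A

Secondary of A: V = 220.00 × 1977/1060 = 410.32 V.
Secondary of B: V = 410.32 × 2285/1122 = 835.64 V.
I_load = 835.64/549 = 1.5221 A, so P_out = 835.64 × 1.5221 = 1271.9 W.
All ideal ⇒ P_in = P_out, so I_supply = 1271.9/220 = 5.78 A.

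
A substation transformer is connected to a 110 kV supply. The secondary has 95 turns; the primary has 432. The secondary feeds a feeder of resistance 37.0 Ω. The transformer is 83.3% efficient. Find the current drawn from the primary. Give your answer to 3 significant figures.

V_s = 110000 × 95/432 = 24190 V.
I_s = V_s/R = 24190/37.0 = 653.78 A.
P_out = V_s I_s = 24190 × 653.78 = 1.5815×10^7 W.
P_in = P_out/η = 1.5815×10^7/0.833 = 1.8985×10^7 W.
I_p = P_in/V_p = 1.8985×10^7/110000 = 173 A.

I_p ≈ 173 A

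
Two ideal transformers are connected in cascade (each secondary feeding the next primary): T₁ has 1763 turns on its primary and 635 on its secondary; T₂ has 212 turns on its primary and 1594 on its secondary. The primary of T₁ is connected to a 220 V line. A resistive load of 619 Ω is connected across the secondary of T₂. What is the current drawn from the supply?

I_supply ≈ 2.61 A

Secondary of T₁: V = 220.00 × 635/1763 = 79.240 V.
Secondary of T₂: V = 79.240 × 1594/212 = 595.79 V.
I_load = 595.79/619 = 0.96251 A, so P_out = 595.79 × 0.96251 = 573.46 W.
All ideal ⇒ P_in = P_out, so I_supply = 573.46/220 = 2.61 A.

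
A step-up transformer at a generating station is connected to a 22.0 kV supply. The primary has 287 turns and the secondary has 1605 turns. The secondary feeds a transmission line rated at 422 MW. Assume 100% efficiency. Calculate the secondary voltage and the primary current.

V_s = V_p × N_s/N_p = 22000 × 1605/287 = 123030 V.
I_s = P/V_s = 4.22×10^8/123030 = 3430.0 A.
I_p = I_s × N_s/N_p = 3430.0 × 1605/287 = 19200 A.

V_s ≈ 123000 V, I_p ≈ 19200 A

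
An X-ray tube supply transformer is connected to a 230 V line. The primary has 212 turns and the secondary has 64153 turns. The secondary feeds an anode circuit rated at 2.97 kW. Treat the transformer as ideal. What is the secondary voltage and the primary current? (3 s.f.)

V_s = V_p × N_s/N_p = 230 × 64153/212 = 69600 V.
I_s = P/V_s = 2970/69600 = 0.042672 A.
I_p = I_s × N_s/N_p = 0.042672 × 64153/212 = 12.9 A.

V_s ≈ 69600 V, I_p ≈ 12.9 A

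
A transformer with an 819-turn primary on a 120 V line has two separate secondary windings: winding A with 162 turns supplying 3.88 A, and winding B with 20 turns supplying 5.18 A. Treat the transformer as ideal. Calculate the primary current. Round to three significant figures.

I_p ≈ 0.894 A

V_A = 120 × 162/819 = 23.736 V; V_B = 120 × 20/819 = 2.9304 V.
P_out = V_A I_A + V_B I_B = 23.736×3.88 + 2.9304×5.18 = 92.097 + 15.179 = 107.28 W.
Ideal ⇒ P_in = P_out, so I_p = P_out/V_p = 107.28/120 = 0.894 A.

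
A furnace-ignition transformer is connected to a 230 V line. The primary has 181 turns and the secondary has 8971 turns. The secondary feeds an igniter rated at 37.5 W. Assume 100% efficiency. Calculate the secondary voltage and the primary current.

V_s = V_p × N_s/N_p = 230 × 8971/181 = 11400 V.
I_s = P/V_s = 37.5/11400 = 0.0032896 A.
I_p = I_s × N_s/N_p = 0.0032896 × 8971/181 = 0.163 A.

V_s ≈ 11400 V, I_p ≈ 0.163 A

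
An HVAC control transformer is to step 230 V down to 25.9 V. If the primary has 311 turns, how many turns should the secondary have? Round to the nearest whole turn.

N_s/N_p = V_s/V_p, so N_s = 311 × 25.9/230 = 35.0 ≈ 35 turns.

N_s = 35 turns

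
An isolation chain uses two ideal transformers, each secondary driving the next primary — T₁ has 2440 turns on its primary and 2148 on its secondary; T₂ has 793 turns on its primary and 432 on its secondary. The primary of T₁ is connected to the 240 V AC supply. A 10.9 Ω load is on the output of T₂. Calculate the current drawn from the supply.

I_supply ≈ 5.06 A

Secondary of T₁: V = 240.00 × 2148/2440 = 211.28 V.
Secondary of T₂: V = 211.28 × 432/793 = 115.10 V.
I_load = 115.10/10.9 = 10.559 A, so P_out = 115.10 × 10.559 = 1215.4 W.
All ideal ⇒ P_in = P_out, so I_supply = 1215.4/240 = 5.06 A.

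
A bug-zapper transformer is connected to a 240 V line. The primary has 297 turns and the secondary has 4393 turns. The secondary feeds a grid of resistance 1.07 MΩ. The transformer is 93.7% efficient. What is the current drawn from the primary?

I_p ≈ 0.0524 A

V_s = 240 × 4393/297 = 3549.9 V.
I_s = V_s/R = 3549.9/(1.07×10^6) = 0.0033177 A.
P_out = V_s I_s = 3549.9 × 0.0033177 = 11.777 W.
P_in = P_out/η = 11.777/0.937 = 12.569 W.
I_p = P_in/V_p = 12.569/240 = 0.0524 A.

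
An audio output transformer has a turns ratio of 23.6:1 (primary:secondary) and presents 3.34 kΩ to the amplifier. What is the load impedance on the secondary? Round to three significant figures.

Z_s ≈ 6.00 Ω

Z_s = Z_p/(N_p/N_s)² = 3340/23.6² = 6.00 Ω.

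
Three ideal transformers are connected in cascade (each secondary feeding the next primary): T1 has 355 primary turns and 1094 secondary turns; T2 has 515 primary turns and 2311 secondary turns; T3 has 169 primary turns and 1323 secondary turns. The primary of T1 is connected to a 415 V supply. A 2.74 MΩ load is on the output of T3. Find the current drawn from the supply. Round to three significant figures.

After T1: V = 415.00 × 1094/355 = 1278.9 V.
After T2: V = 1278.9 × 2311/515 = 5738.9 V.
After T3: V = 5738.9 × 1323/169 = 44927 V.
I_load = 44927/(2.74×10^6) = 0.016397 A, so P_out = 44927 × 0.016397 = 736.64 W.
All ideal ⇒ P_in = P_out, so I_supply = 736.64/415 = 1.78 A.

I_supply ≈ 1.78 A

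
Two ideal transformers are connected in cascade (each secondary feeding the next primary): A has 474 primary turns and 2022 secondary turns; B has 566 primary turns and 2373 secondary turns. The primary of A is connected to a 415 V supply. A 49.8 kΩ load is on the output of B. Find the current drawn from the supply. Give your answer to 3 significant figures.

After A: V = 415.00 × 2022/474 = 1770.3 V.
After B: V = 1770.3 × 2373/566 = 7422.2 V.
I_load = 7422.2/49800 = 0.14904 A, so P_out = 7422.2 × 0.14904 = 1106.2 W.
All ideal ⇒ P_in = P_out, so I_supply = 1106.2/415 = 2.67 A.

I_supply ≈ 2.67 A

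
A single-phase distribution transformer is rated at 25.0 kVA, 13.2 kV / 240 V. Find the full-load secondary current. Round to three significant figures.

I_s = S/V_s = 25000/240 = 104 A.

I_s ≈ 104 A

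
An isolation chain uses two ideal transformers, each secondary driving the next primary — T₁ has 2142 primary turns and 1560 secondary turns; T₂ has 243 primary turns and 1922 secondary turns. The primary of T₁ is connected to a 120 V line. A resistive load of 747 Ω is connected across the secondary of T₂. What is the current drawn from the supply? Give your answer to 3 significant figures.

Secondary of T₁: V = 120.00 × 1560/2142 = 87.395 V.
Secondary of T₂: V = 87.395 × 1922/243 = 691.25 V.
I_load = 691.25/747 = 0.92536 A, so P_out = 691.25 × 0.92536 = 639.66 W.
All ideal ⇒ P_in = P_out, so I_supply = 639.66/120 = 5.33 A.

I_supply ≈ 5.33 A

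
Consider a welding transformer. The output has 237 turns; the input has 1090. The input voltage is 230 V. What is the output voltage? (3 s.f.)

V_out/V_in = N_out/N_in, so V_out = 230 × 237/1090 = 50.0 V.

V_out ≈ 50.0 V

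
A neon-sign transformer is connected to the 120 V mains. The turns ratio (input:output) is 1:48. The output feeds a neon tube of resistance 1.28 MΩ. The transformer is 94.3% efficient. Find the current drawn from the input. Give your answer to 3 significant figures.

V_out = 120 × 48/1 = 5760.0 V.
I_out = V_out/R = 5760.0/(1.28×10^6) = 0.0045000 A.
P_out = V_out I_out = 5760.0 × 0.0045000 = 25.920 W.
P_in = P_out/η = 25.920/0.943 = 27.487 W.
I_in = P_in/V_in = 27.487/120 = 0.229 A.

I_in ≈ 0.229 A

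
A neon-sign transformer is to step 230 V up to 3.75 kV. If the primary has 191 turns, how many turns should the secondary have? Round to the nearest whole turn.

N_s/N_p = V_s/V_p, so N_s = 191 × 3750/230 = 3114.1 ≈ 3114 turns.

N_s = 3114 turns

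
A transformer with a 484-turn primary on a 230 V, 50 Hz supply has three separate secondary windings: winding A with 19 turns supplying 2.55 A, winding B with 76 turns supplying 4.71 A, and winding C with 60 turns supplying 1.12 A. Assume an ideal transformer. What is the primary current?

V_A = 230 × 19/484 = 9.0289 V; V_B = 230 × 76/484 = 36.116 V; V_C = 230 × 60/484 = 28.512 V.
P_out = V_A I_A + V_B I_B + V_C I_C = 9.0289×2.55 + 36.116×4.71 + 28.512×1.12 = 23.024 + 170.10 + 31.934 = 225.06 W.
Ideal ⇒ P_in = P_out, so I_p = P_out/V_p = 225.06/230 = 0.979 A.

I_p ≈ 0.979 A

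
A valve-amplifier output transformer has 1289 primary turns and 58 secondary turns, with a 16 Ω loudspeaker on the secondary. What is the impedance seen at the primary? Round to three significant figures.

Z_p ≈ 7900 Ω

Z_p = (N_p/N_s)² × Z_s = (1289/58)² × 16 = 7900 Ω.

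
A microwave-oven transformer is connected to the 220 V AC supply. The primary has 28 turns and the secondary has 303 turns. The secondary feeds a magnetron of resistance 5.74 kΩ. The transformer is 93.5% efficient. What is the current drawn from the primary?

V_s = 220 × 303/28 = 2380.7 V.
I_s = V_s/R = 2380.7/5740 = 0.41476 A.
P_out = V_s I_s = 2380.7 × 0.41476 = 987.42 W.
P_in = P_out/η = 987.42/0.935 = 1056.1 W.
I_p = P_in/V_p = 1056.1/220 = 4.80 A.

I_p ≈ 4.80 A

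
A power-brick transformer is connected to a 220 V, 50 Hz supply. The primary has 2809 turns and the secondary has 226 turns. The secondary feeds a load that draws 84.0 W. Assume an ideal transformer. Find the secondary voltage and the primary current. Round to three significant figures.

V_s = V_p × N_s/N_p = 220 × 226/2809 = 17.700 V.
I_s = P/V_s = 84.0/17.700 = 4.7457 A.
I_p = I_s × N_s/N_p = 4.7457 × 226/2809 = 0.382 A.

V_s ≈ 17.7 V, I_p ≈ 0.382 A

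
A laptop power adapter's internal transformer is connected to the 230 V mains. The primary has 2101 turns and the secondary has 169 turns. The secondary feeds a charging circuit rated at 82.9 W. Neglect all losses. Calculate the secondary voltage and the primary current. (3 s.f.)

V_s = V_p × N_s/N_p = 230 × 169/2101 = 18.501 V.
I_s = P/V_s = 82.9/18.501 = 4.4809 A.
I_p = I_s × N_s/N_p = 4.4809 × 169/2101 = 0.360 A.

V_s ≈ 18.5 V, I_p ≈ 0.360 A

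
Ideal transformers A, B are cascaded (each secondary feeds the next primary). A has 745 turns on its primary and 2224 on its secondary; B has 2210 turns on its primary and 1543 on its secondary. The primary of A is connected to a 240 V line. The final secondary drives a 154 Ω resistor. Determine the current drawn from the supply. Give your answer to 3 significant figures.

Secondary of A: V = 240.00 × 2224/745 = 716.46 V.
Secondary of B: V = 716.46 × 1543/2210 = 500.22 V.
I_load = 500.22/154 = 3.2482 A, so P_out = 500.22 × 3.2482 = 1624.8 W.
All ideal ⇒ P_in = P_out, so I_supply = 1624.8/240 = 6.77 A.

I_supply ≈ 6.77 A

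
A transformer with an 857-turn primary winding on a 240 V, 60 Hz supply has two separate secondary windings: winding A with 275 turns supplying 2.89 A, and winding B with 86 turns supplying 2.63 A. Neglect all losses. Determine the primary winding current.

I_p ≈ 1.19 A

V_A = 240 × 275/857 = 77.013 V; V_B = 240 × 86/857 = 24.084 V.
P_out = V_A I_A + V_B I_B = 77.013×2.89 + 24.084×2.63 = 222.57 + 63.341 = 285.91 W.
Ideal ⇒ P_in = P_out, so I_p = P_out/V_p = 285.91/240 = 1.19 A.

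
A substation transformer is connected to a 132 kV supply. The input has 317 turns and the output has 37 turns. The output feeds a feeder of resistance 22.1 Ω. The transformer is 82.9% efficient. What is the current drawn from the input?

V_out = 132000 × 37/317 = 15407 V.
I_out = V_out/R = 15407/22.1 = 697.15 A.
P_out = V_out I_out = 15407 × 697.15 = 1.0741×10^7 W.
P_in = P_out/η = 1.0741×10^7/0.829 = 1.2956×10^7 W.
I_in = P_in/V_in = 1.2956×10^7/132000 = 98.2 A.

I_in ≈ 98.2 A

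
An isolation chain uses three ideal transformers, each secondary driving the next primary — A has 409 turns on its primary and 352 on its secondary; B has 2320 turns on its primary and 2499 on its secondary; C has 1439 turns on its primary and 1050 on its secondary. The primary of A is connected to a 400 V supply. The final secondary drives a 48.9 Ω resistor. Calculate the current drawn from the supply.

Secondary of A: V = 400.00 × 352/409 = 344.25 V.
Secondary of B: V = 344.25 × 2499/2320 = 370.82 V.
Secondary of C: V = 370.82 × 1050/1439 = 270.57 V.
I_load = 270.57/48.9 = 5.5332 A, so P_out = 270.57 × 5.5332 = 1497.1 W.
All ideal ⇒ P_in = P_out, so I_supply = 1497.1/400 = 3.74 A.

I_supply ≈ 3.74 A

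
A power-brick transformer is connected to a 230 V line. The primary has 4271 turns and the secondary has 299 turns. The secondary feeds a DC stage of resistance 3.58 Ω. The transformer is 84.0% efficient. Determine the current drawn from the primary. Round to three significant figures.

I_p ≈ 0.375 A

V_s = 230 × 299/4271 = 16.102 V.
I_s = V_s/R = 16.102/3.58 = 4.4977 A.
P_out = V_s I_s = 16.102 × 4.4977 = 72.420 W.
P_in = P_out/η = 72.420/0.840 = 86.214 W.
I_p = P_in/V_p = 86.214/230 = 0.375 A.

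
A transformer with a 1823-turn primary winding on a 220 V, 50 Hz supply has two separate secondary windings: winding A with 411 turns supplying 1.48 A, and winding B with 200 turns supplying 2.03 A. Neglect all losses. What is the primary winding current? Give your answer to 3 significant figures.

V_A = 220 × 411/1823 = 49.600 V; V_B = 220 × 200/1823 = 24.136 V.
P_out = V_A I_A + V_B I_B = 49.600×1.48 + 24.136×2.03 = 73.407 + 48.996 = 122.40 W.
Ideal ⇒ P_in = P_out, so I_p = P_out/V_p = 122.40/220 = 0.556 A.

I_p ≈ 0.556 A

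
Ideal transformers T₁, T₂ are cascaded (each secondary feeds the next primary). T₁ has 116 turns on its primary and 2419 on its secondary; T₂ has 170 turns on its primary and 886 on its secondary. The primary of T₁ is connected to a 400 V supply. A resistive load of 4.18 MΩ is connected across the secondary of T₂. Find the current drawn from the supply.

Secondary of T₁: V = 400.00 × 2419/116 = 8341.4 V.
Secondary of T₂: V = 8341.4 × 886/170 = 43473 V.
I_load = 43473/(4.18×10^6) = 0.010400 A, so P_out = 43473 × 0.010400 = 452.14 W.
All ideal ⇒ P_in = P_out, so I_supply = 452.14/400 = 1.13 A.

I_supply ≈ 1.13 A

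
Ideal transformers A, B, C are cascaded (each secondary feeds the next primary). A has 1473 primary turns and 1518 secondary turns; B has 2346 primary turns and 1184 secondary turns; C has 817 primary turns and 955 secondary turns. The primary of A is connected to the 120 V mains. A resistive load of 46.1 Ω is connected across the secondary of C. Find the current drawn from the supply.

I_supply ≈ 0.962 A

After A: V = 120.00 × 1518/1473 = 123.67 V.
After B: V = 123.67 × 1184/2346 = 62.413 V.
After C: V = 62.413 × 955/817 = 72.955 V.
I_load = 72.955/46.1 = 1.5825 A, so P_out = 72.955 × 1.5825 = 115.45 W.
All ideal ⇒ P_in = P_out, so I_supply = 115.45/120 = 0.962 A.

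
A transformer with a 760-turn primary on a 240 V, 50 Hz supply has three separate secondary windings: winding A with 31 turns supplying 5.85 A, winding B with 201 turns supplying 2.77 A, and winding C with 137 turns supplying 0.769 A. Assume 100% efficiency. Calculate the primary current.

V_A = 240 × 31/760 = 9.7895 V; V_B = 240 × 201/760 = 63.474 V; V_C = 240 × 137/760 = 43.263 V.
P_out = V_A I_A + V_B I_B + V_C I_C = 9.7895×5.85 + 63.474×2.77 + 43.263×0.769 = 57.268 + 175.82 + 33.269 = 266.36 W.
Ideal ⇒ P_in = P_out, so I_p = P_out/V_p = 266.36/240 = 1.11 A.

I_p ≈ 1.11 A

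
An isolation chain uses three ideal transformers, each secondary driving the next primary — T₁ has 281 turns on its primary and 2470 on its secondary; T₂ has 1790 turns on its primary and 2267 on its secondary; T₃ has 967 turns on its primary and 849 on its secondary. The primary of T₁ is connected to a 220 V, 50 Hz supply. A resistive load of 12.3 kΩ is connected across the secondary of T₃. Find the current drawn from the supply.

I_supply ≈ 1.71 A

Secondary of T₁: V = 220.00 × 2470/281 = 1933.8 V.
Secondary of T₂: V = 1933.8 × 2267/1790 = 2449.1 V.
Secondary of T₃: V = 2449.1 × 849/967 = 2150.3 V.
I_load = 2150.3/12300 = 0.17482 A, so P_out = 2150.3 × 0.17482 = 375.91 W.
All ideal ⇒ P_in = P_out, so I_supply = 375.91/220 = 1.71 A.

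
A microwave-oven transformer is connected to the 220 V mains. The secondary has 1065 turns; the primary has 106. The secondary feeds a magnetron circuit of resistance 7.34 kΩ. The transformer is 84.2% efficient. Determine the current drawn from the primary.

I_p ≈ 3.59 A

V_s = 220 × 1065/106 = 2210.4 V.
I_s = V_s/R = 2210.4/7340 = 0.30114 A.
P_out = V_s I_s = 2210.4 × 0.30114 = 665.64 W.
P_in = P_out/η = 665.64/0.842 = 790.54 W.
I_p = P_in/V_p = 790.54/220 = 3.59 A.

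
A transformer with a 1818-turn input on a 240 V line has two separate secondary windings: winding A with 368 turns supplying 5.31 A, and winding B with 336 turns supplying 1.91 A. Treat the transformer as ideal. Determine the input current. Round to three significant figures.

V_A = 240 × 368/1818 = 48.581 V; V_B = 240 × 336/1818 = 44.356 V.
P_out = V_A I_A + V_B I_B = 48.581×5.31 + 44.356×1.91 = 257.96 + 84.721 = 342.69 W.
Ideal ⇒ P_in = P_out, so I_in = P_out/V_in = 342.69/240 = 1.43 A.

I_in ≈ 1.43 A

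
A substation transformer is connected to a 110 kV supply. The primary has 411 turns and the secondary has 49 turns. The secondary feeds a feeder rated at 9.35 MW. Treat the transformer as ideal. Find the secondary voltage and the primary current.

V_s = V_p × N_s/N_p = 110000 × 49/411 = 13114 V.
I_s = P/V_s = 9.35×10^6/13114 = 712.96 A.
I_p = I_s × N_s/N_p = 712.96 × 49/411 = 85.0 A.

V_s ≈ 13100 V, I_p ≈ 85.0 A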